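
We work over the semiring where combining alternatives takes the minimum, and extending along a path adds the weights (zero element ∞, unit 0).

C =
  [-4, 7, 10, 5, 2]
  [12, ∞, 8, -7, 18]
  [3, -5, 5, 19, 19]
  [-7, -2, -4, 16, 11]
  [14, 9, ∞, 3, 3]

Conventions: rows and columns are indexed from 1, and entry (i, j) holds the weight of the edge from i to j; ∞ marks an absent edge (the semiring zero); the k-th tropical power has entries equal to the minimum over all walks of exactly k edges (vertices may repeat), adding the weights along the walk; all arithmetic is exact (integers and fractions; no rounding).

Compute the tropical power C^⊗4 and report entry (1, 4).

C^⊗2:
  [-8, 3, 1, 0, -2]
  [-14, -9, -11, 9, 4]
  [-1, 0, 3, -12, 5]
  [-11, -9, 1, -9, -5]
  [-4, 1, -1, 2, 6]
C^⊗3:
  [-12, -4, -4, -4, -6]
  [-18, -16, -6, -16, -12]
  [-19, -14, -16, -7, -1]
  [-16, -11, -13, -16, -9]
  [-8, -6, -2, -6, -2]
C^⊗4:
  [-16, -9, -8, -11, -10]
  [-23, -18, -20, -23, -16]
  [-23, -21, -11, -21, -17]
  [-23, -18, -20, -18, -14]
  [-13, -8, -10, -13, -6]
Key observation: the optimum is the walk 1->4->3->2->4, with weight 5 + (-4) + (-5) + (-7) = -11.
Optimal value attained by: walk 1->4->3->2->4.
Answer: (C^⊗4)[1][4] = -11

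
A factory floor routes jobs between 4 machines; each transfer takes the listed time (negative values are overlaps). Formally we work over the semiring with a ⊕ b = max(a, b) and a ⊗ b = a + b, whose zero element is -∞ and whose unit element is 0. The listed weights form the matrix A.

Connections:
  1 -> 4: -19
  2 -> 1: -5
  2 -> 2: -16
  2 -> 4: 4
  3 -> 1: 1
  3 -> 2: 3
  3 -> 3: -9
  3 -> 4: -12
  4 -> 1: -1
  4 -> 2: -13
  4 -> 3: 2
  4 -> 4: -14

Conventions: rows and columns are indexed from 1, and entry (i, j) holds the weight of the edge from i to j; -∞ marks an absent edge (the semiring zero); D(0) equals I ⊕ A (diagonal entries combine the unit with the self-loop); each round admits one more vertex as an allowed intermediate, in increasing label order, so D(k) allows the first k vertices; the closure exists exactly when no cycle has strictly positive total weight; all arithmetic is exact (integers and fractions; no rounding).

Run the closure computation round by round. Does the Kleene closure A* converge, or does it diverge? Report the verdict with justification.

D(0):
  [0, -∞, -∞, -19]
  [-5, 0, -∞, 4]
  [1, 3, 0, -12]
  [-1, -13, 2, 0]
D(1):
  [0, -∞, -∞, -19]
  [-5, 0, -∞, 4]
  [1, 3, 0, -12]
  [-1, -13, 2, 0]
D(2):
  [0, -∞, -∞, -19]
  [-5, 0, -∞, 4]
  [1, 3, 0, 7]
  [-1, -13, 2, 0]
Detection: at round 3, diagonal entry (4, 4) turns strictly positive.
Key observation: the cycle 4->3->2->4 has total weight 2 + 3 + 4, which is strictly positive.
Answer: DIVERGES — positive cycle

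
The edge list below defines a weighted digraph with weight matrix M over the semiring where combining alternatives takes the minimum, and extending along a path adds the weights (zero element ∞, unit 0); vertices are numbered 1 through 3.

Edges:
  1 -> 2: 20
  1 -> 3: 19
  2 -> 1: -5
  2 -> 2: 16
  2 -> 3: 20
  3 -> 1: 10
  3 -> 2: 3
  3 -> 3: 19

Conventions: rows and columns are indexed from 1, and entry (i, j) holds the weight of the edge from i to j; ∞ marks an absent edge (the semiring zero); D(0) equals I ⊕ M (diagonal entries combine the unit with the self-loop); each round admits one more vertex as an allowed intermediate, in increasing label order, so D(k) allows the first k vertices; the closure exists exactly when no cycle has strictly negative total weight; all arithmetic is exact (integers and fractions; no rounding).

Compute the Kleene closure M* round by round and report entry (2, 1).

D(0):
  [0, 20, 19]
  [-5, 0, 20]
  [10, 3, 0]
D(1):
  [0, 20, 19]
  [-5, 0, 14]
  [10, 3, 0]
D(2):
  [0, 20, 19]
  [-5, 0, 14]
  [-2, 3, 0]
D(3):
  [0, 20, 19]
  [-5, 0, 14]
  [-2, 3, 0]
Answer: M*[2][1] = -5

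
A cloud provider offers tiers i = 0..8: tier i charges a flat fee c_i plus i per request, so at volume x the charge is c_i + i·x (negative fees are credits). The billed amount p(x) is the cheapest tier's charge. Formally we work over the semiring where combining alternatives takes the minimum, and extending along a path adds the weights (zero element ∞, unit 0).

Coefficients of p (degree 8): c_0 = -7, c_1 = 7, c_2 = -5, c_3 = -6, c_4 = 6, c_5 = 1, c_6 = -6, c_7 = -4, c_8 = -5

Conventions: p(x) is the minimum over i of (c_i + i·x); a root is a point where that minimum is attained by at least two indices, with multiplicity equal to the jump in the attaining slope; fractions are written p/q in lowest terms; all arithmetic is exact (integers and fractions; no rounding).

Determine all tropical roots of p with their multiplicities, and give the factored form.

hull edge (i=0, c=-7) to (i=6, c=-6): slope 1/6, span 6
hull edge (i=6, c=-6) to (i=8, c=-5): slope 1/2, span 2
Factored form: p(x) = -5 ⊗ (x ⊕ (-1/2)) ⊗ (x ⊕ (-1/2)) ⊗ (x ⊕ (-1/6)) ⊗ (x ⊕ (-1/6)) ⊗ (x ⊕ (-1/6)) ⊗ (x ⊕ (-1/6)) ⊗ (x ⊕ (-1/6)) ⊗ (x ⊕ (-1/6))
Answer: roots = -1/2 (mult 2), -1/6 (mult 6)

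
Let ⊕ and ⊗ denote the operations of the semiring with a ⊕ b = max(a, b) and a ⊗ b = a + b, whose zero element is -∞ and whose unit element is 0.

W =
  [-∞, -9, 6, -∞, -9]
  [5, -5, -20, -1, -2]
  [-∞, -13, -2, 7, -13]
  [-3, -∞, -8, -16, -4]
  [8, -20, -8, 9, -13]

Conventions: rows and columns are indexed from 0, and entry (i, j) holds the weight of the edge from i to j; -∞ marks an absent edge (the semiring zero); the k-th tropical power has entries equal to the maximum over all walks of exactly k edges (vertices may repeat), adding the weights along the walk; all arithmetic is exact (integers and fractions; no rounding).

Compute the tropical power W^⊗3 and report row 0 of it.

W^⊗2:
  [-1, -7, 4, 13, -7]
  [6, -4, 11, 7, -4]
  [4, -15, -1, 5, 3]
  [4, -12, 3, 5, -12]
  [6, -1, 14, -1, 5]
W^⊗3:
  [10, -9, 5, 11, 9]
  [4, -2, 12, 18, 3]
  [11, -5, 10, 12, 1]
  [2, -5, 10, 10, 1]
  [13, 1, 12, 21, 1]
Answer: row 0 of W^⊗3 = [10, -9, 5, 11, 9]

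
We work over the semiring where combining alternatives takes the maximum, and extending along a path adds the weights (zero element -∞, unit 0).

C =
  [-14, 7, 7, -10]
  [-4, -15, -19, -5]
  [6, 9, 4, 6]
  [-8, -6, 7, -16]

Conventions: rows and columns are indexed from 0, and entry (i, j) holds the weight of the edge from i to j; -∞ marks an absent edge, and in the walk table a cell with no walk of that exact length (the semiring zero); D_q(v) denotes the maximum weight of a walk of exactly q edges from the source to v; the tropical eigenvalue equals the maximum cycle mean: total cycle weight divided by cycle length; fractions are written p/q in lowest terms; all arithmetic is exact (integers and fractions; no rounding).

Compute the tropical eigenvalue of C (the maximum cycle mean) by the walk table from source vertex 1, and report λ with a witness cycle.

q=0: [-∞, 0, -∞, -∞]
q=1: [-4, -15, -19, -5]
q=2: [-13, 3, 3, -13]
q=3: [9, 12, 7, 9]
q=4: [13, 16, 16, 13]
Optimal cycle mean attained by: cycle 0->2->0, total 7 + 6, length 2.
Answer: λ = 13/2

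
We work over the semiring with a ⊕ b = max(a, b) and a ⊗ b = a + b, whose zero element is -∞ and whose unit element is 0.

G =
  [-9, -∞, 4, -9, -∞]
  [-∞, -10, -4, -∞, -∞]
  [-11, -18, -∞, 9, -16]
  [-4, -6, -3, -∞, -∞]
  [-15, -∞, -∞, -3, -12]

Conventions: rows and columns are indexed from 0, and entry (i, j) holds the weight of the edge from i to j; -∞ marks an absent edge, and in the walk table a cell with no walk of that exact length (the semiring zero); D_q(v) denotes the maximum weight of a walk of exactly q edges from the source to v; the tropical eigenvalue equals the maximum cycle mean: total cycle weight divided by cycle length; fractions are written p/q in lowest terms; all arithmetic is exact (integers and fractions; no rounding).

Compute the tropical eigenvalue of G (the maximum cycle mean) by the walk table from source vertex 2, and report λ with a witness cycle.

q=0: [-∞, -∞, 0, -∞, -∞]
q=1: [-11, -18, -∞, 9, -16]
q=2: [5, 3, 6, -19, -28]
q=3: [-4, -7, 9, 15, -10]
q=4: [11, 9, 12, 18, -7]
q=5: [14, 12, 15, 21, -4]
Optimal cycle mean attained by: cycle 0->2->3->0, total 4 + 9 + (-4), length 3.
Answer: λ = 3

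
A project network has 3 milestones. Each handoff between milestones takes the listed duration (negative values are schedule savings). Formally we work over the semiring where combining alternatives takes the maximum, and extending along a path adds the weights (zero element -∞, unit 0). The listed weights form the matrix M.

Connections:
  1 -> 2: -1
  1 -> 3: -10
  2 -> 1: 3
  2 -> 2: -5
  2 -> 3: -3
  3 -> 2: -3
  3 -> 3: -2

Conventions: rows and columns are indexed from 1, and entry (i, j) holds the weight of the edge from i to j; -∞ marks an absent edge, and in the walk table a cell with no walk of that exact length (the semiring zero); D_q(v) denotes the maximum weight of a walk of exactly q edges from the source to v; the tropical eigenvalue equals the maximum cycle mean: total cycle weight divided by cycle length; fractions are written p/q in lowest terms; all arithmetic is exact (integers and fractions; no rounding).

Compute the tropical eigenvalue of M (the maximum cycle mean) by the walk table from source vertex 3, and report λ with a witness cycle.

q=0: [-∞, -∞, 0]
q=1: [-∞, -3, -2]
q=2: [0, -5, -4]
q=3: [-2, -1, -6]
Optimal cycle mean attained by: cycle 1->2->1, total (-1) + 3, length 2.
Answer: λ = 1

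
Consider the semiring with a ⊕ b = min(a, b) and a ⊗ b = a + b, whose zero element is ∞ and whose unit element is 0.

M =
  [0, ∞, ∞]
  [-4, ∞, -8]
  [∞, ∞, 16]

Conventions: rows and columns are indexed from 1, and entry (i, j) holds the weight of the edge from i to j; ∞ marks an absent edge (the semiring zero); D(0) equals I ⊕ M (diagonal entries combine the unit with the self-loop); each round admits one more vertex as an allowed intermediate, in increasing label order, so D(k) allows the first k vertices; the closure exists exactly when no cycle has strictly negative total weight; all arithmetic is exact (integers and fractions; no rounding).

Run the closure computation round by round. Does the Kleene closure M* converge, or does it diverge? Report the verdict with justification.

D(0):
  [0, ∞, ∞]
  [-4, 0, -8]
  [∞, ∞, 0]
D(1):
  [0, ∞, ∞]
  [-4, 0, -8]
  [∞, ∞, 0]
D(2):
  [0, ∞, ∞]
  [-4, 0, -8]
  [∞, ∞, 0]
D(3):
  [0, ∞, ∞]
  [-4, 0, -8]
  [∞, ∞, 0]
Key observation: every diagonal entry stays at the unit through all rounds, so no improving cycle exists.
Answer: CONVERGES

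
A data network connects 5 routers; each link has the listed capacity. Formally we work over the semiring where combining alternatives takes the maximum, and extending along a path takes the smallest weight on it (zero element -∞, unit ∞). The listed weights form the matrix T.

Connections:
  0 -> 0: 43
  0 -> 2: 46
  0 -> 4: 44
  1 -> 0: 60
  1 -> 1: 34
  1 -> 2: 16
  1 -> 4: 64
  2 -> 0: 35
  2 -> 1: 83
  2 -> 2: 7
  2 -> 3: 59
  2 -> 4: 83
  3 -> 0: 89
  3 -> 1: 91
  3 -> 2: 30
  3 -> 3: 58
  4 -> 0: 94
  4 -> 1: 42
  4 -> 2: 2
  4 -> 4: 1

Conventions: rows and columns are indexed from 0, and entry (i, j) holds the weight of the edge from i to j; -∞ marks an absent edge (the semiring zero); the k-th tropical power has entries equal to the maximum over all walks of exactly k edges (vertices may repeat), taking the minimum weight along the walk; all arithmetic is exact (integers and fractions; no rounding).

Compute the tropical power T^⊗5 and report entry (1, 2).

T^⊗2:
  [44, 46, 43, 46, 46]
  [64, 42, 46, 16, 44]
  [83, 59, 35, 58, 64]
  [60, 58, 46, 58, 64]
  [43, 34, 46, 2, 44]
T^⊗3:
  [46, 46, 44, 46, 46]
  [44, 46, 46, 46, 46]
  [64, 58, 46, 58, 59]
  [64, 58, 46, 58, 58]
  [44, 46, 43, 46, 46]
T^⊗4:
  [46, 46, 46, 46, 46]
  [46, 46, 44, 46, 46]
  [59, 58, 46, 58, 58]
  [58, 58, 46, 58, 58]
  [46, 46, 44, 46, 46]
T^⊗5:
  [46, 46, 46, 46, 46]
  [46, 46, 46, 46, 46]
  [58, 58, 46, 58, 58]
  [58, 58, 46, 58, 58]
  [46, 46, 46, 46, 46]
Key observation: the optimum is the walk 1->0->2->1->0->2, with weight 60 min 46 min 83 min 60 min 46 = 46.
Optimal value attained by: walk 1->0->2->1->0->2.
Answer: (T^⊗5)[1][2] = 46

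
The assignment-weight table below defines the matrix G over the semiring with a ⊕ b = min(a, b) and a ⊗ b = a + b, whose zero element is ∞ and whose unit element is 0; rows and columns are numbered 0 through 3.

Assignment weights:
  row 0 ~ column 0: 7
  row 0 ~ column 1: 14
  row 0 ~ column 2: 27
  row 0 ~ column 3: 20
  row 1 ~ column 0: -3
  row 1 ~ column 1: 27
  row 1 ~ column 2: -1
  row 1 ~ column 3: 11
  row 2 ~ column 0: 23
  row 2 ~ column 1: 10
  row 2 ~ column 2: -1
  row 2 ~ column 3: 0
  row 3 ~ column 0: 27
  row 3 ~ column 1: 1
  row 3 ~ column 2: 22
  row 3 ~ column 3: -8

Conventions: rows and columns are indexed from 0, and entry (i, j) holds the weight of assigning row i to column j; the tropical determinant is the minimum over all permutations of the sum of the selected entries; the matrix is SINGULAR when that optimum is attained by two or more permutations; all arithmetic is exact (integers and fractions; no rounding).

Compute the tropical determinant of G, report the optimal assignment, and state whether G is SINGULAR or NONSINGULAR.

σ = (0, 1, 2, 3): 7 + 27 + (-1) + (-8) = 25
σ = (0, 1, 3, 2): 7 + 27 + 0 + 22 = 56
σ = (0, 2, 1, 3): 7 + (-1) + 10 + (-8) = 8
σ = (0, 2, 3, 1): 7 + (-1) + 0 + 1 = 7
σ = (0, 3, 1, 2): 7 + 11 + 10 + 22 = 50
σ = (0, 3, 2, 1): 7 + 11 + (-1) + 1 = 18
σ = (1, 0, 2, 3): 14 + (-3) + (-1) + (-8) = 2
σ = (1, 0, 3, 2): 14 + (-3) + 0 + 22 = 33
σ = (1, 2, 0, 3): 14 + (-1) + 23 + (-8) = 28
σ = (1, 2, 3, 0): 14 + (-1) + 0 + 27 = 40
σ = (1, 3, 0, 2): 14 + 11 + 23 + 22 = 70
σ = (1, 3, 2, 0): 14 + 11 + (-1) + 27 = 51
σ = (2, 0, 1, 3): 27 + (-3) + 10 + (-8) = 26
σ = (2, 0, 3, 1): 27 + (-3) + 0 + 1 = 25
σ = (2, 1, 0, 3): 27 + 27 + 23 + (-8) = 69
σ = (2, 1, 3, 0): 27 + 27 + 0 + 27 = 81
σ = (2, 3, 0, 1): 27 + 11 + 23 + 1 = 62
σ = (2, 3, 1, 0): 27 + 11 + 10 + 27 = 75
σ = (3, 0, 1, 2): 20 + (-3) + 10 + 22 = 49
σ = (3, 0, 2, 1): 20 + (-3) + (-1) + 1 = 17
σ = (3, 1, 0, 2): 20 + 27 + 23 + 22 = 92
σ = (3, 1, 2, 0): 20 + 27 + (-1) + 27 = 73
σ = (3, 2, 0, 1): 20 + (-1) + 23 + 1 = 43
σ = (3, 2, 1, 0): 20 + (-1) + 10 + 27 = 56
Optimal value attained by: σ = (1, 0, 2, 3).
Answer: det⊕(G) = 2; verdict: NONSINGULAR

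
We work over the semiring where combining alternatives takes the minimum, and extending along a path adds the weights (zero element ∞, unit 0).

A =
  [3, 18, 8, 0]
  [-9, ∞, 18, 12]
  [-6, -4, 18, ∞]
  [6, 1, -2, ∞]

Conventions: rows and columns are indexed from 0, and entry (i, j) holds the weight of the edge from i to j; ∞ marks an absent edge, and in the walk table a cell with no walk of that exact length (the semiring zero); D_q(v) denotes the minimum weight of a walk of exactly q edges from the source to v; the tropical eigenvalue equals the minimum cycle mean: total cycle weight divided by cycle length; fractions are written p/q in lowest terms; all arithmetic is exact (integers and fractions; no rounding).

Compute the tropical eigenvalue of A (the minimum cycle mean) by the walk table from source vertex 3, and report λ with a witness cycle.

q=0: [∞, ∞, ∞, 0]
q=1: [6, 1, -2, ∞]
q=2: [-8, -6, 14, 6]
q=3: [-15, 7, 0, -8]
q=4: [-12, -7, -10, -15]
Optimal cycle mean attained by: cycle 0->3->2->1->0, total 0 + (-2) + (-4) + (-9), length 4.
Answer: λ = -15/4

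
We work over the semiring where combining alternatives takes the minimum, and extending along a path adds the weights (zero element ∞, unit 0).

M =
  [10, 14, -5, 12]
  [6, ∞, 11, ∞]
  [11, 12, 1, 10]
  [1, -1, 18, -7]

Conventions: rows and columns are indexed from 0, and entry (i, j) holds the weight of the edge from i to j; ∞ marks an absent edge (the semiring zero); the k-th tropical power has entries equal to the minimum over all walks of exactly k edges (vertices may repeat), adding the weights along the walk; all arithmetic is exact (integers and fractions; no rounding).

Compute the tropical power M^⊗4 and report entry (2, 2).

M^⊗2:
  [6, 7, -4, 5]
  [16, 20, 1, 18]
  [11, 9, 2, 3]
  [-6, -8, -4, -14]
M^⊗3:
  [6, 4, -3, -2]
  [12, 13, 2, 11]
  [4, 2, 3, -4]
  [-13, -15, -11, -21]
M^⊗4:
  [-1, -3, -2, -9]
  [12, 10, 3, 4]
  [-3, -5, -1, -11]
  [-20, -22, -18, -28]
Key observation: the optimum is the walk 2->3->3->0->2, with weight 10 + (-7) + 1 + (-5) = -1.
Optimal value attained by: walk 2->3->3->0->2.
Answer: (M^⊗4)[2][2] = -1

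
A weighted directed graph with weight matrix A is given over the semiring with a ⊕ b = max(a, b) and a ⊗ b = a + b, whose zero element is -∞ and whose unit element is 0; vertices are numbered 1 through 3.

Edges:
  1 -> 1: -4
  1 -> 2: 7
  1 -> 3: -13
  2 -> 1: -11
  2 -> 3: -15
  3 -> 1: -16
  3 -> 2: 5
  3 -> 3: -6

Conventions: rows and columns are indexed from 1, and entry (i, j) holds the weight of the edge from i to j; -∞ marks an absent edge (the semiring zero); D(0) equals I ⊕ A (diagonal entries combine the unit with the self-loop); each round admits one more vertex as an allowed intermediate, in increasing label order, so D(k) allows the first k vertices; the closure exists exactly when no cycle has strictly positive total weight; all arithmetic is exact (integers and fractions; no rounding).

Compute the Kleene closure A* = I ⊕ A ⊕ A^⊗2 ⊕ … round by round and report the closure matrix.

D(0):
  [0, 7, -13]
  [-11, 0, -15]
  [-16, 5, 0]
D(1):
  [0, 7, -13]
  [-11, 0, -15]
  [-16, 5, 0]
D(2):
  [0, 7, -8]
  [-11, 0, -15]
  [-6, 5, 0]
D(3):
  [0, 7, -8]
  [-11, 0, -15]
  [-6, 5, 0]
Answer: A* = [[0, 7, -8], [-11, 0, -15], [-6, 5, 0]]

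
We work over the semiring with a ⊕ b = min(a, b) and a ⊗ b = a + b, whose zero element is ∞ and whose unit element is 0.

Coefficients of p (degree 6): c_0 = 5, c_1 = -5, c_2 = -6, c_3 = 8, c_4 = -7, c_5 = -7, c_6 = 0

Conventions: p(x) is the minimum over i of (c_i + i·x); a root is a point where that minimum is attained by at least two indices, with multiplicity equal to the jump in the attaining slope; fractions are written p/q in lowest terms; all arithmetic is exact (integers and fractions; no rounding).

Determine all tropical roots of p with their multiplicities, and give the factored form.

hull edge (i=0, c=5) to (i=1, c=-5): slope -10, span 1
hull edge (i=1, c=-5) to (i=2, c=-6): slope -1, span 1
hull edge (i=2, c=-6) to (i=4, c=-7): slope -1/2, span 2
hull edge (i=4, c=-7) to (i=5, c=-7): slope 0, span 1
hull edge (i=5, c=-7) to (i=6, c=0): slope 7, span 1
Factored form: p(x) = 0 ⊗ (x ⊕ (-7)) ⊗ (x ⊕ 0) ⊗ (x ⊕ 1/2) ⊗ (x ⊕ 1/2) ⊗ (x ⊕ 1) ⊗ (x ⊕ 10)
Answer: roots = -7 (mult 1), 0 (mult 1), 1/2 (mult 2), 1 (mult 1), 10 (mult 1)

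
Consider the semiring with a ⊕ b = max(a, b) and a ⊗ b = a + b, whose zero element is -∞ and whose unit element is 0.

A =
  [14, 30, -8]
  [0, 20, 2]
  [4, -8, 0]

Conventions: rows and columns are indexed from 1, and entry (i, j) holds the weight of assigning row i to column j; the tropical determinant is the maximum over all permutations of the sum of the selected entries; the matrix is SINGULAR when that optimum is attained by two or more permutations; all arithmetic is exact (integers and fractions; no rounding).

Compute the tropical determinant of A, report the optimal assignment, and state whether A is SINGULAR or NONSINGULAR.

σ = (1, 2, 3): 14 + 20 + 0 = 34
σ = (1, 3, 2): 14 + 2 + (-8) = 8
σ = (2, 1, 3): 30 + 0 + 0 = 30
σ = (2, 3, 1): 30 + 2 + 4 = 36
σ = (3, 1, 2): (-8) + 0 + (-8) = -16
σ = (3, 2, 1): (-8) + 20 + 4 = 16
Optimal value attained by: σ = (2, 3, 1).
Answer: det⊕(A) = 36; verdict: NONSINGULAR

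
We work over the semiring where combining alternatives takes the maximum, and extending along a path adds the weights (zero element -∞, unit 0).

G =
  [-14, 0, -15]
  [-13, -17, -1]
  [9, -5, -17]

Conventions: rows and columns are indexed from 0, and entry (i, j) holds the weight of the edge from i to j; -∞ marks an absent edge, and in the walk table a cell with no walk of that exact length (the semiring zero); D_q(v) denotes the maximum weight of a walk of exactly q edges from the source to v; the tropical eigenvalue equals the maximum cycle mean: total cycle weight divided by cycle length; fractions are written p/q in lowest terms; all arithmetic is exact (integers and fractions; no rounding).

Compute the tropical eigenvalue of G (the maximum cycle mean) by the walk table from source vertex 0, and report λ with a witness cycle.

q=0: [0, -∞, -∞]
q=1: [-14, 0, -15]
q=2: [-6, -14, -1]
q=3: [8, -6, -15]
Optimal cycle mean attained by: cycle 0->1->2->0, total 0 + (-1) + 9, length 3.
Answer: λ = 8/3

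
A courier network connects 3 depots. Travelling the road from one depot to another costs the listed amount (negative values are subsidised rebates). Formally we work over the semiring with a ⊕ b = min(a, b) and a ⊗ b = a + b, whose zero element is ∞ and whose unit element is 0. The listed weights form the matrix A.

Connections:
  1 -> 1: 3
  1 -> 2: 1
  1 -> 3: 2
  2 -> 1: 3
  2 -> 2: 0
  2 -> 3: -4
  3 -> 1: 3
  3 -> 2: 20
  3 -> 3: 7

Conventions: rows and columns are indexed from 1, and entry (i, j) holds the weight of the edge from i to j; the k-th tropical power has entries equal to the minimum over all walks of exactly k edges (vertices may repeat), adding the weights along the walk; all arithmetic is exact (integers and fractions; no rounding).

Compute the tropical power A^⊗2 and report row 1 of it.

A^⊗2:
  [4, 1, -3]
  [-1, 0, -4]
  [6, 4, 5]
Answer: row 1 of A^⊗2 = [4, 1, -3]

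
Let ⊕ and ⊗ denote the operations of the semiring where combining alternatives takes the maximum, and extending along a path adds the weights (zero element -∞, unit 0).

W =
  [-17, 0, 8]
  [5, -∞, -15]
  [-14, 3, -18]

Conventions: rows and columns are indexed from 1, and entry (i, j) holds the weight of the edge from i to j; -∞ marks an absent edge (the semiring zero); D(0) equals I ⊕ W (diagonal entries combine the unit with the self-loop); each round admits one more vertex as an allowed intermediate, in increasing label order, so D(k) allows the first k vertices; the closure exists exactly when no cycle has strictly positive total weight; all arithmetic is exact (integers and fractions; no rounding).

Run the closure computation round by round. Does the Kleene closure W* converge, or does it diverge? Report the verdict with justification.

D(0):
  [0, 0, 8]
  [5, 0, -15]
  [-14, 3, 0]
Detection: at round 1, diagonal entry (2, 2) turns strictly positive.
Key observation: the cycle 2->1->2 has total weight 5 + 0, which is strictly positive.
Answer: DIVERGES — positive cycle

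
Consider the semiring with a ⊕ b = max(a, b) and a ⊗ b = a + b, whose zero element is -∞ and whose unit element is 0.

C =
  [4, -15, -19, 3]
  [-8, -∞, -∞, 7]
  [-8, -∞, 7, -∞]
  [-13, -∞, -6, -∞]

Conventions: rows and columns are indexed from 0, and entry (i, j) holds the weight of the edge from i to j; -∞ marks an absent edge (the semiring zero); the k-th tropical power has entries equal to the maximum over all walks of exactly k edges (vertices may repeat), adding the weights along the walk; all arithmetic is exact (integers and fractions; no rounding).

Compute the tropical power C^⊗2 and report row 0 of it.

C^⊗2:
  [8, -11, -3, 7]
  [-4, -23, 1, -5]
  [-1, -23, 14, -5]
  [-9, -28, 1, -10]
Answer: row 0 of C^⊗2 = [8, -11, -3, 7]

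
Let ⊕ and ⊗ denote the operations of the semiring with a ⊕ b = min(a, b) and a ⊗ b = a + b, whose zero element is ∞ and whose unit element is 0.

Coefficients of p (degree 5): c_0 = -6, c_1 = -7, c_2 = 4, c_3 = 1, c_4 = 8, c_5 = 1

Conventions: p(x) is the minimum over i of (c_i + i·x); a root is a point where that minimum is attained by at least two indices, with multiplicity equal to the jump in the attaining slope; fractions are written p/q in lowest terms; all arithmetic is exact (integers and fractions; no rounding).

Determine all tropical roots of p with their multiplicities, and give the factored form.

hull edge (i=0, c=-6) to (i=1, c=-7): slope -1, span 1
hull edge (i=1, c=-7) to (i=5, c=1): slope 2, span 4
Factored form: p(x) = 1 ⊗ (x ⊕ (-2)) ⊗ (x ⊕ (-2)) ⊗ (x ⊕ (-2)) ⊗ (x ⊕ (-2)) ⊗ (x ⊕ 1)
Answer: roots = -2 (mult 4), 1 (mult 1)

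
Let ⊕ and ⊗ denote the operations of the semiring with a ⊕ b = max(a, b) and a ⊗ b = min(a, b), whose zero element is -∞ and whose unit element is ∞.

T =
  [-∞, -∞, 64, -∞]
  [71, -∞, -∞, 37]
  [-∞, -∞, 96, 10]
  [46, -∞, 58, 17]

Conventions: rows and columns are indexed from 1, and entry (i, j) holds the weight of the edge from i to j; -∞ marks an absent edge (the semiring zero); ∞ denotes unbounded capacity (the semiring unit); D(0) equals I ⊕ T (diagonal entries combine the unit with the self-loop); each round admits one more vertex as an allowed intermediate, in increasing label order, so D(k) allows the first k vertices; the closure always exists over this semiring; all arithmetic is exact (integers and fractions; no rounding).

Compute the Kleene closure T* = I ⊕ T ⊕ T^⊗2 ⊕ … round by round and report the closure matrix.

D(0):
  [∞, -∞, 64, -∞]
  [71, ∞, -∞, 37]
  [-∞, -∞, ∞, 10]
  [46, -∞, 58, ∞]
D(1):
  [∞, -∞, 64, -∞]
  [71, ∞, 64, 37]
  [-∞, -∞, ∞, 10]
  [46, -∞, 58, ∞]
D(2):
  [∞, -∞, 64, -∞]
  [71, ∞, 64, 37]
  [-∞, -∞, ∞, 10]
  [46, -∞, 58, ∞]
D(3):
  [∞, -∞, 64, 10]
  [71, ∞, 64, 37]
  [-∞, -∞, ∞, 10]
  [46, -∞, 58, ∞]
D(4):
  [∞, -∞, 64, 10]
  [71, ∞, 64, 37]
  [10, -∞, ∞, 10]
  [46, -∞, 58, ∞]
Answer: T* = [[∞, -∞, 64, 10], [71, ∞, 64, 37], [10, -∞, ∞, 10], [46, -∞, 58, ∞]]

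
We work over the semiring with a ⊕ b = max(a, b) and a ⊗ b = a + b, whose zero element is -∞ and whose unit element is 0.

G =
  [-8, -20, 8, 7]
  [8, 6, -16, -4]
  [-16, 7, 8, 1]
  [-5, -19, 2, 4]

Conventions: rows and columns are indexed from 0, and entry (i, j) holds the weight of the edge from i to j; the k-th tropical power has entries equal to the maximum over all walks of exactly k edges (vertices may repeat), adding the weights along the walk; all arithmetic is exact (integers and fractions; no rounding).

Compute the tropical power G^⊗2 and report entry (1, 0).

G^⊗2:
  [2, 15, 16, 11]
  [14, 12, 16, 15]
  [15, 15, 16, 9]
  [-1, 9, 10, 8]
Key observation: the optimum is the walk 1->1->0, with weight 6 + 8 = 14.
Optimal value attained by: walk 1->1->0.
Answer: (G^⊗2)[1][0] = 14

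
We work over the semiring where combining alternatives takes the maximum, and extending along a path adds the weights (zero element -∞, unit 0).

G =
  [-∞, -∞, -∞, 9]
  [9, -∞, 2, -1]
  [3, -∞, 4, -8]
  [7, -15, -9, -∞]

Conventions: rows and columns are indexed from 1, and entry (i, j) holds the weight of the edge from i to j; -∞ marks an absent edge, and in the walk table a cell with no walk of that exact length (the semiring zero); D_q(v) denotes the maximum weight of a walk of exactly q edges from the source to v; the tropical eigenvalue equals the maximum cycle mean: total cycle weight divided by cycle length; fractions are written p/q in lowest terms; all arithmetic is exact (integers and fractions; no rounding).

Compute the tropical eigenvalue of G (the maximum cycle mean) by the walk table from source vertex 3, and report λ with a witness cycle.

q=0: [-∞, -∞, 0, -∞]
q=1: [3, -∞, 4, -8]
q=2: [7, -23, 8, 12]
q=3: [19, -3, 12, 16]
q=4: [23, 1, 16, 28]
Optimal cycle mean attained by: cycle 1->4->1, total 9 + 7, length 2.
Answer: λ = 8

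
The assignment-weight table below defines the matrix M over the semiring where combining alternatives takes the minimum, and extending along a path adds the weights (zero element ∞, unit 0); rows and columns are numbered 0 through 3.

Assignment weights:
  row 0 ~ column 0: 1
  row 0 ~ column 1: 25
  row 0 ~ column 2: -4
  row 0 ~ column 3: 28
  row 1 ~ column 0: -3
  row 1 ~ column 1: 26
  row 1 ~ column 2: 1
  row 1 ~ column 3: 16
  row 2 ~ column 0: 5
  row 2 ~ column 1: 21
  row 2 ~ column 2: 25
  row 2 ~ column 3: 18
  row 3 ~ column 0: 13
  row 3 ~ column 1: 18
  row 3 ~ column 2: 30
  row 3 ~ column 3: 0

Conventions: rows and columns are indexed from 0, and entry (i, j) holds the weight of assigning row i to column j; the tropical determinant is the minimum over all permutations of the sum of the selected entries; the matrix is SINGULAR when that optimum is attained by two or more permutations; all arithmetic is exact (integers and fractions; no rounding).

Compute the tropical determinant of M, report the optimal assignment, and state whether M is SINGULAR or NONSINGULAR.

σ = (0, 1, 2, 3): 1 + 26 + 25 + 0 = 52
σ = (0, 1, 3, 2): 1 + 26 + 18 + 30 = 75
σ = (0, 2, 1, 3): 1 + 1 + 21 + 0 = 23
σ = (0, 2, 3, 1): 1 + 1 + 18 + 18 = 38
σ = (0, 3, 1, 2): 1 + 16 + 21 + 30 = 68
σ = (0, 3, 2, 1): 1 + 16 + 25 + 18 = 60
σ = (1, 0, 2, 3): 25 + (-3) + 25 + 0 = 47
σ = (1, 0, 3, 2): 25 + (-3) + 18 + 30 = 70
σ = (1, 2, 0, 3): 25 + 1 + 5 + 0 = 31
σ = (1, 2, 3, 0): 25 + 1 + 18 + 13 = 57
σ = (1, 3, 0, 2): 25 + 16 + 5 + 30 = 76
σ = (1, 3, 2, 0): 25 + 16 + 25 + 13 = 79
σ = (2, 0, 1, 3): (-4) + (-3) + 21 + 0 = 14
σ = (2, 0, 3, 1): (-4) + (-3) + 18 + 18 = 29
σ = (2, 1, 0, 3): (-4) + 26 + 5 + 0 = 27
σ = (2, 1, 3, 0): (-4) + 26 + 18 + 13 = 53
σ = (2, 3, 0, 1): (-4) + 16 + 5 + 18 = 35
σ = (2, 3, 1, 0): (-4) + 16 + 21 + 13 = 46
σ = (3, 0, 1, 2): 28 + (-3) + 21 + 30 = 76
σ = (3, 0, 2, 1): 28 + (-3) + 25 + 18 = 68
σ = (3, 1, 0, 2): 28 + 26 + 5 + 30 = 89
σ = (3, 1, 2, 0): 28 + 26 + 25 + 13 = 92
σ = (3, 2, 0, 1): 28 + 1 + 5 + 18 = 52
σ = (3, 2, 1, 0): 28 + 1 + 21 + 13 = 63
Optimal value attained by: σ = (2, 0, 1, 3).
Answer: det⊕(M) = 14; verdict: NONSINGULAR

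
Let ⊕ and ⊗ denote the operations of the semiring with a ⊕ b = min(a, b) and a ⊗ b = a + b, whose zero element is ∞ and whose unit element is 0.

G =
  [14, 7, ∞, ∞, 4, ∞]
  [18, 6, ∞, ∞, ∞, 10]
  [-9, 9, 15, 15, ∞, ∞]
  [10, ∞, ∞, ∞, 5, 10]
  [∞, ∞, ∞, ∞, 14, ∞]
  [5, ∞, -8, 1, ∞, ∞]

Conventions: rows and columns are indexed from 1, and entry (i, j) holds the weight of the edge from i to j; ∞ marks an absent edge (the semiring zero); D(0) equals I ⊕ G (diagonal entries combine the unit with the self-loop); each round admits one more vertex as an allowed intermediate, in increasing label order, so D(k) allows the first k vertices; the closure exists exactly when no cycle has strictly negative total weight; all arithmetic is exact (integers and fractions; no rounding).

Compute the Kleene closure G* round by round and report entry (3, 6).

D(0):
  [0, 7, ∞, ∞, 4, ∞]
  [18, 0, ∞, ∞, ∞, 10]
  [-9, 9, 0, 15, ∞, ∞]
  [10, ∞, ∞, 0, 5, 10]
  [∞, ∞, ∞, ∞, 0, ∞]
  [5, ∞, -8, 1, ∞, 0]
D(1):
  [0, 7, ∞, ∞, 4, ∞]
  [18, 0, ∞, ∞, 22, 10]
  [-9, -2, 0, 15, -5, ∞]
  [10, 17, ∞, 0, 5, 10]
  [∞, ∞, ∞, ∞, 0, ∞]
  [5, 12, -8, 1, 9, 0]
D(2):
  [0, 7, ∞, ∞, 4, 17]
  [18, 0, ∞, ∞, 22, 10]
  [-9, -2, 0, 15, -5, 8]
  [10, 17, ∞, 0, 5, 10]
  [∞, ∞, ∞, ∞, 0, ∞]
  [5, 12, -8, 1, 9, 0]
D(3):
  [0, 7, ∞, ∞, 4, 17]
  [18, 0, ∞, ∞, 22, 10]
  [-9, -2, 0, 15, -5, 8]
  [10, 17, ∞, 0, 5, 10]
  [∞, ∞, ∞, ∞, 0, ∞]
  [-17, -10, -8, 1, -13, 0]
D(4):
  [0, 7, ∞, ∞, 4, 17]
  [18, 0, ∞, ∞, 22, 10]
  [-9, -2, 0, 15, -5, 8]
  [10, 17, ∞, 0, 5, 10]
  [∞, ∞, ∞, ∞, 0, ∞]
  [-17, -10, -8, 1, -13, 0]
D(5):
  [0, 7, ∞, ∞, 4, 17]
  [18, 0, ∞, ∞, 22, 10]
  [-9, -2, 0, 15, -5, 8]
  [10, 17, ∞, 0, 5, 10]
  [∞, ∞, ∞, ∞, 0, ∞]
  [-17, -10, -8, 1, -13, 0]
D(6):
  [0, 7, 9, 18, 4, 17]
  [-7, 0, 2, 11, -3, 10]
  [-9, -2, 0, 9, -5, 8]
  [-7, 0, 2, 0, -3, 10]
  [∞, ∞, ∞, ∞, 0, ∞]
  [-17, -10, -8, 1, -13, 0]
Answer: G*[3][6] = 8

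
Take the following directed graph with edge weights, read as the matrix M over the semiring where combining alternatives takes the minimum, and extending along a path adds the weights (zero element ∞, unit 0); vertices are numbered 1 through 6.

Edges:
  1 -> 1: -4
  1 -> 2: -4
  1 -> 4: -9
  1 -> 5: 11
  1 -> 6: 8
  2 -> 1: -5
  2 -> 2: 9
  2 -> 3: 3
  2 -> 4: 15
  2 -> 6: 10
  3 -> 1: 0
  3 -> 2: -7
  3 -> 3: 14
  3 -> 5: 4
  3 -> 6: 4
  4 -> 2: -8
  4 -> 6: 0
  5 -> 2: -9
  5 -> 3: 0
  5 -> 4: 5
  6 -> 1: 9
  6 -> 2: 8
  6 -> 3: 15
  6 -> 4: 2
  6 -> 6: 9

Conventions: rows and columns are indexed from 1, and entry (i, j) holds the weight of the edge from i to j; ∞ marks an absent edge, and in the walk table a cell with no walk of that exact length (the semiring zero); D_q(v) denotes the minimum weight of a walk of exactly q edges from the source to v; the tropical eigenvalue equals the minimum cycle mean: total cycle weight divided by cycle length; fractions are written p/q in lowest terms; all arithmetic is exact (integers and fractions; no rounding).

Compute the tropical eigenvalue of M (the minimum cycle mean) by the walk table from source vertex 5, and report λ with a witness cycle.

q=0: [∞, ∞, ∞, ∞, 0, ∞]
q=1: [∞, -9, 0, 5, ∞, ∞]
q=2: [-14, -7, -6, 6, 4, 1]
q=3: [-18, -18, -4, -23, -3, -6]
q=4: [-23, -31, -15, -27, -7, -23]
q=5: [-36, -35, -28, -32, -12, -27]
q=6: [-40, -40, -32, -45, -25, -32]
Optimal cycle mean attained by: cycle 1->4->2->1, total (-9) + (-8) + (-5), length 3.
Answer: λ = -22/3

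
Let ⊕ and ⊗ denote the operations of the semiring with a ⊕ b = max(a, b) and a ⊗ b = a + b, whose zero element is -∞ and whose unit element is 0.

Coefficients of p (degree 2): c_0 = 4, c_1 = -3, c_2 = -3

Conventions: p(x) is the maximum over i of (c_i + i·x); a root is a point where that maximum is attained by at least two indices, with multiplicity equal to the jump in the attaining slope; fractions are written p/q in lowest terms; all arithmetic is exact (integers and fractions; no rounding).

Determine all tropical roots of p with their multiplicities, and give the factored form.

hull edge (i=0, c=4) to (i=2, c=-3): slope -7/2, span 2
Factored form: p(x) = -3 ⊗ (x ⊕ 7/2) ⊗ (x ⊕ 7/2)
Answer: roots = 7/2 (mult 2)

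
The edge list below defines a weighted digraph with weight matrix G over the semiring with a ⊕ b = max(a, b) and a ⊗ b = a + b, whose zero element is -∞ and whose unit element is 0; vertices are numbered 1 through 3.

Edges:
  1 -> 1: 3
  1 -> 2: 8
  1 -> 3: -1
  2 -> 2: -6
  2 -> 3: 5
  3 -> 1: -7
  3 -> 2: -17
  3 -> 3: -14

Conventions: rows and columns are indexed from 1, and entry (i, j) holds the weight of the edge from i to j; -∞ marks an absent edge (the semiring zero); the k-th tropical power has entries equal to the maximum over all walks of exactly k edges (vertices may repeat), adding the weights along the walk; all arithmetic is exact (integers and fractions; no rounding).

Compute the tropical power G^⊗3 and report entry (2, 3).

G^⊗2:
  [6, 11, 13]
  [-2, -12, -1]
  [-4, 1, -8]
G^⊗3:
  [9, 14, 16]
  [1, 6, -3]
  [-1, 4, 6]
Key observation: the optimum is the walk 2->3->1->3, with weight 5 + (-7) + (-1) = -3.
Optimal value attained by: walk 2->3->1->3.
Answer: (G^⊗3)[2][3] = -3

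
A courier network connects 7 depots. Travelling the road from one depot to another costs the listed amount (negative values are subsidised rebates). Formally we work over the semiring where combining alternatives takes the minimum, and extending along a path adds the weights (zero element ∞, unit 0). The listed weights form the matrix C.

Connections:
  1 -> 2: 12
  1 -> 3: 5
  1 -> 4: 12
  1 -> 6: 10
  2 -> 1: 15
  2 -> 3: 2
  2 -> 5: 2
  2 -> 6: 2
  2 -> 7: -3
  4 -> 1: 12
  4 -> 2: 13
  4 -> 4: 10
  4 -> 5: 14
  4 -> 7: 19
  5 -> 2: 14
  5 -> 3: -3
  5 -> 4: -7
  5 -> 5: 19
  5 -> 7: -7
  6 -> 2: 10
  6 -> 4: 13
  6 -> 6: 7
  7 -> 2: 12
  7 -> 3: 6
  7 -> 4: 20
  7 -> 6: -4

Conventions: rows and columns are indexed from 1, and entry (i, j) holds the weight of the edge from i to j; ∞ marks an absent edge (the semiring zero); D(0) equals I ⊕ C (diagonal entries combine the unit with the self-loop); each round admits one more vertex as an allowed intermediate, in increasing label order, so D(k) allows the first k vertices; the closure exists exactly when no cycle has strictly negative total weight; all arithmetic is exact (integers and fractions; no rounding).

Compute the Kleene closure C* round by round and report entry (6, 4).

D(0):
  [0, 12, 5, 12, ∞, 10, ∞]
  [15, 0, 2, ∞, 2, 2, -3]
  [∞, ∞, 0, ∞, ∞, ∞, ∞]
  [12, 13, ∞, 0, 14, ∞, 19]
  [∞, 14, -3, -7, 0, ∞, -7]
  [∞, 10, ∞, 13, ∞, 0, ∞]
  [∞, 12, 6, 20, ∞, -4, 0]
D(1):
  [0, 12, 5, 12, ∞, 10, ∞]
  [15, 0, 2, 27, 2, 2, -3]
  [∞, ∞, 0, ∞, ∞, ∞, ∞]
  [12, 13, 17, 0, 14, 22, 19]
  [∞, 14, -3, -7, 0, ∞, -7]
  [∞, 10, ∞, 13, ∞, 0, ∞]
  [∞, 12, 6, 20, ∞, -4, 0]
D(2):
  [0, 12, 5, 12, 14, 10, 9]
  [15, 0, 2, 27, 2, 2, -3]
  [∞, ∞, 0, ∞, ∞, ∞, ∞]
  [12, 13, 15, 0, 14, 15, 10]
  [29, 14, -3, -7, 0, 16, -7]
  [25, 10, 12, 13, 12, 0, 7]
  [27, 12, 6, 20, 14, -4, 0]
D(3):
  [0, 12, 5, 12, 14, 10, 9]
  [15, 0, 2, 27, 2, 2, -3]
  [∞, ∞, 0, ∞, ∞, ∞, ∞]
  [12, 13, 15, 0, 14, 15, 10]
  [29, 14, -3, -7, 0, 16, -7]
  [25, 10, 12, 13, 12, 0, 7]
  [27, 12, 6, 20, 14, -4, 0]
D(4):
  [0, 12, 5, 12, 14, 10, 9]
  [15, 0, 2, 27, 2, 2, -3]
  [∞, ∞, 0, ∞, ∞, ∞, ∞]
  [12, 13, 15, 0, 14, 15, 10]
  [5, 6, -3, -7, 0, 8, -7]
  [25, 10, 12, 13, 12, 0, 7]
  [27, 12, 6, 20, 14, -4, 0]
D(5):
  [0, 12, 5, 7, 14, 10, 7]
  [7, 0, -1, -5, 2, 2, -5]
  [∞, ∞, 0, ∞, ∞, ∞, ∞]
  [12, 13, 11, 0, 14, 15, 7]
  [5, 6, -3, -7, 0, 8, -7]
  [17, 10, 9, 5, 12, 0, 5]
  [19, 12, 6, 7, 14, -4, 0]
D(6):
  [0, 12, 5, 7, 14, 10, 7]
  [7, 0, -1, -5, 2, 2, -5]
  [∞, ∞, 0, ∞, ∞, ∞, ∞]
  [12, 13, 11, 0, 14, 15, 7]
  [5, 6, -3, -7, 0, 8, -7]
  [17, 10, 9, 5, 12, 0, 5]
  [13, 6, 5, 1, 8, -4, 0]
D(7):
  [0, 12, 5, 7, 14, 3, 7]
  [7, 0, -1, -5, 2, -9, -5]
  [∞, ∞, 0, ∞, ∞, ∞, ∞]
  [12, 13, 11, 0, 14, 3, 7]
  [5, -1, -3, -7, 0, -11, -7]
  [17, 10, 9, 5, 12, 0, 5]
  [13, 6, 5, 1, 8, -4, 0]
Answer: C*[6][4] = 5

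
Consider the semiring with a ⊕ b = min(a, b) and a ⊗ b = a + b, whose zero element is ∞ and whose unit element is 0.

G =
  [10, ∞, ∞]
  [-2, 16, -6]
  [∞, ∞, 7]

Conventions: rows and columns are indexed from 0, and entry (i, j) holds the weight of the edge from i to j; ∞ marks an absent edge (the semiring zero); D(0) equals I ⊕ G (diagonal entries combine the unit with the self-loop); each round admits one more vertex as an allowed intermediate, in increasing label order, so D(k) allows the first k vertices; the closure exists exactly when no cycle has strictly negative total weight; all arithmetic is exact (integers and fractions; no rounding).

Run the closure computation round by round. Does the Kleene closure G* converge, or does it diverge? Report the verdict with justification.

D(0):
  [0, ∞, ∞]
  [-2, 0, -6]
  [∞, ∞, 0]
D(1):
  [0, ∞, ∞]
  [-2, 0, -6]
  [∞, ∞, 0]
D(2):
  [0, ∞, ∞]
  [-2, 0, -6]
  [∞, ∞, 0]
D(3):
  [0, ∞, ∞]
  [-2, 0, -6]
  [∞, ∞, 0]
Key observation: every diagonal entry stays at the unit through all rounds, so no improving cycle exists.
Answer: CONVERGES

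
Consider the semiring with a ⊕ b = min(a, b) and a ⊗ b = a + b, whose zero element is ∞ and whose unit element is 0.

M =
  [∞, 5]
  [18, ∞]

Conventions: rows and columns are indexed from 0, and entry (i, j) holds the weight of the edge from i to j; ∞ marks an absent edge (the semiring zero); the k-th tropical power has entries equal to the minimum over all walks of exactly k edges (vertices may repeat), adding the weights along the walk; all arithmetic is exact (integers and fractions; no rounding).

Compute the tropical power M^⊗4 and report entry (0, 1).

M^⊗2:
  [23, ∞]
  [∞, 23]
M^⊗3:
  [∞, 28]
  [41, ∞]
M^⊗4:
  [46, ∞]
  [∞, 46]
Key observation: no walk of exactly 4 edges connects these vertices, so the entry is the semiring zero.
Answer: (M^⊗4)[0][1] = ∞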